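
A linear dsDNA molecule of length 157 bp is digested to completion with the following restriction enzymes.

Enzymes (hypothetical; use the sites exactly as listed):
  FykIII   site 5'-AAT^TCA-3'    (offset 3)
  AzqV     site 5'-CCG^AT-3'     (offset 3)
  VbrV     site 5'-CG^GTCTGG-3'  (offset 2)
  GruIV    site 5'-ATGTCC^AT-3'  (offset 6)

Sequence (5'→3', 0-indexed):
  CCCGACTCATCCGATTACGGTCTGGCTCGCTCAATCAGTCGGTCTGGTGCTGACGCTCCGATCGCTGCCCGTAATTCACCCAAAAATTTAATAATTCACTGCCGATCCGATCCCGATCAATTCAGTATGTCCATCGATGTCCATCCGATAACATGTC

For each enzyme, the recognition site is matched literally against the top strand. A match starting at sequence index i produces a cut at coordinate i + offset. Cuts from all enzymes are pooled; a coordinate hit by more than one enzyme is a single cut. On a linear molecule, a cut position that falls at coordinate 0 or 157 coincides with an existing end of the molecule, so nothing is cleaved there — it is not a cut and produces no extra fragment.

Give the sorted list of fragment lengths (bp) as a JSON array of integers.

[5,5,6,6,6,9,10,10,11,13,15,19,20,22]

Scan for sites:
  FykIII (AATTCA, off=3): starts [72, 92, 118] → cuts [75, 95, 121]
  AzqV (CCGAT, off=3): starts [10, 57, 101, 106, 112, 144] → cuts [13, 60, 104, 109, 115, 147]
  VbrV (CGGTCTGG, off=2): starts [17, 39] → cuts [19, 41]
  GruIV (ATGTCCAT, off=6): starts [126, 136] → cuts [132, 142]

All cut coordinates (distinct, sorted): [13, 19, 41, 60, 75, 95, 104, 109, 115, 121, 132, 142, 147]

Fragments:
  [0,13): 13 bp
  [13,19): 6 bp
  [19,41): 22 bp
  [41,60): 19 bp
  [60,75): 15 bp
  [75,95): 20 bp
  [95,104): 9 bp
  [104,109): 5 bp
  [109,115): 6 bp
  [115,121): 6 bp
  [121,132): 11 bp
  [132,142): 10 bp
  [142,147): 5 bp
  [147,157): 10 bp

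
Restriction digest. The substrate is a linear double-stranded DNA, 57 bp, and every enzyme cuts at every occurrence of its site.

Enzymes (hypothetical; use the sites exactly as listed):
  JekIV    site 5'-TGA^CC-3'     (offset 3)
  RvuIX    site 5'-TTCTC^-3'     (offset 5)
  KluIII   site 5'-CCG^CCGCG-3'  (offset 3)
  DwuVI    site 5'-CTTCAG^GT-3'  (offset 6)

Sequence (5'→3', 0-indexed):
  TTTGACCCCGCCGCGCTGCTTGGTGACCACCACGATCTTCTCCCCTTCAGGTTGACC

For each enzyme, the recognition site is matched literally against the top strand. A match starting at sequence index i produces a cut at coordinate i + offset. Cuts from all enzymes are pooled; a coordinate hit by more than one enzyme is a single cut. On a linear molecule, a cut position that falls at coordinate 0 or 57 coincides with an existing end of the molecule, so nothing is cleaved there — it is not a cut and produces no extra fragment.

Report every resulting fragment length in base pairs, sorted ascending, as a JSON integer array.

[2,5,5,5,8,16,16]

Scan for sites:
  JekIV TGACC/3: at [2, 23, 52] ⇒ [5, 26, 55]
  RvuIX TTCTC/5: at [37] ⇒ [42]
  KluIII CCGCCGCG/3: at [7] ⇒ [10]
  DwuVI CTTCAGGT/6: at [44] ⇒ [50]

Pooled cuts: [5, 10, 26, 42, 50, 55]

Fragment lengths:
  [0,5): 5 bp
  [5,10): 5 bp
  [10,26): 16 bp
  [26,42): 16 bp
  [42,50): 8 bp
  [50,55): 5 bp
  [55,57): 2 bp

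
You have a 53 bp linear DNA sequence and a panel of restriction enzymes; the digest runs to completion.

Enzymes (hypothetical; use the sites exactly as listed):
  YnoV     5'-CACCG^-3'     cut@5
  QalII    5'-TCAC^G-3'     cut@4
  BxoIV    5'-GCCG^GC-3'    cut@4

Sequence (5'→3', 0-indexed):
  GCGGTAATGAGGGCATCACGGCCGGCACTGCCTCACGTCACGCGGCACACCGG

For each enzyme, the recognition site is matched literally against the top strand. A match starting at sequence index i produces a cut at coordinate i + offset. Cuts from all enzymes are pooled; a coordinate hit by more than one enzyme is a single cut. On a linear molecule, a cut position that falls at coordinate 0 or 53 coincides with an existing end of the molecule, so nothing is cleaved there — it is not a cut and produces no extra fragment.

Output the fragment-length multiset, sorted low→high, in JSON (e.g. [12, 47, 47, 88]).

Site scan:
  YnoV (CACCG, off=5): starts [47] → cuts [52]
  QalII (TCACG, off=4): starts [15, 32, 37] → cuts [19, 36, 41]
  BxoIV (GCCGGC, off=4): starts [20] → cuts [24]

All cut coordinates (distinct, sorted): [19, 24, 36, 41, 52]

Fragment lengths:
  [0,19): 19 bp
  [19,24): 5 bp
  [24,36): 12 bp
  [36,41): 5 bp
  [41,52): 11 bp
  [52,53): 1 bp

[1,5,5,11,12,19]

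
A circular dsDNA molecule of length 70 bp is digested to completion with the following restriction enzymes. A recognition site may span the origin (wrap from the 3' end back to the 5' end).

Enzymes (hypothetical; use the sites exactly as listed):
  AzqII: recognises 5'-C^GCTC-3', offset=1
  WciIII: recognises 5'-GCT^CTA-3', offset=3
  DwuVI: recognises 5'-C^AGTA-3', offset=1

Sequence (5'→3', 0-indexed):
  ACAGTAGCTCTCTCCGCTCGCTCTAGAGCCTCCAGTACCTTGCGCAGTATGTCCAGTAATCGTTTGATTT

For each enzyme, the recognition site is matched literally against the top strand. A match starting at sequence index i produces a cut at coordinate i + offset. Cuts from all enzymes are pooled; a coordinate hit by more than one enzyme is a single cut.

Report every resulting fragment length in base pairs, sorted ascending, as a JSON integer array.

Site scan:
  AzqII CGCTC/1: at [14, 18] ⇒ [15, 19]
  WciIII GCTCTA/3: at [19] ⇒ [22]
  DwuVI CAGTA/1: at [1, 32, 44, 53] ⇒ [2, 33, 45, 54]

All cut coordinates (distinct, sorted): [2, 15, 19, 22, 33, 45, 54]

Fragment lengths:
  2→15: 13 bp
  15→19: 4 bp
  19→22: 3 bp
  22→33: 11 bp
  33→45: 12 bp
  45→54: 9 bp
  54→2 (wrap): 70-54+2 = 18 bp

[3,4,9,11,12,13,18]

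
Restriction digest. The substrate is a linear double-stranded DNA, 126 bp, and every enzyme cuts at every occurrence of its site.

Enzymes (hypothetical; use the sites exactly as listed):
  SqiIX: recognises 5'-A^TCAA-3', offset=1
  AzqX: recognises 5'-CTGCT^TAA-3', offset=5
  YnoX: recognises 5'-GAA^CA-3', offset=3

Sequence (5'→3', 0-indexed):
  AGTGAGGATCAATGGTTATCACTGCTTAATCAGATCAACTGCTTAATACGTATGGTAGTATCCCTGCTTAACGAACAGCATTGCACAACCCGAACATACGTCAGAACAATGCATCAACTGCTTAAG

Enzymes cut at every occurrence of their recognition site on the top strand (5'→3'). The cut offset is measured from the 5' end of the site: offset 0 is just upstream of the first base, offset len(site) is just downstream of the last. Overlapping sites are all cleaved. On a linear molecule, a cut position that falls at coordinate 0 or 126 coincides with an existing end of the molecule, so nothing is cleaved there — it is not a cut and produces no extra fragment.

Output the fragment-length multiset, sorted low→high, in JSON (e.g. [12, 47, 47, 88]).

Per-enzyme occurrences:
  SqiIX ATCAA/1: at [7, 33, 112] ⇒ [8, 34, 113]
  AzqX CTGCTTAA/5: at [21, 38, 63, 117] ⇒ [26, 43, 68, 122]
  YnoX GAACA/3: at [72, 91, 103] ⇒ [75, 94, 106]

Pooled cuts: [8, 26, 34, 43, 68, 75, 94, 106, 113, 122]

Fragments:
  [0,8): 8 bp
  [8,26): 18 bp
  [26,34): 8 bp
  [34,43): 9 bp
  [43,68): 25 bp
  [68,75): 7 bp
  [75,94): 19 bp
  [94,106): 12 bp
  [106,113): 7 bp
  [113,122): 9 bp
  [122,126): 4 bp

[4,7,7,8,8,9,9,12,18,19,25]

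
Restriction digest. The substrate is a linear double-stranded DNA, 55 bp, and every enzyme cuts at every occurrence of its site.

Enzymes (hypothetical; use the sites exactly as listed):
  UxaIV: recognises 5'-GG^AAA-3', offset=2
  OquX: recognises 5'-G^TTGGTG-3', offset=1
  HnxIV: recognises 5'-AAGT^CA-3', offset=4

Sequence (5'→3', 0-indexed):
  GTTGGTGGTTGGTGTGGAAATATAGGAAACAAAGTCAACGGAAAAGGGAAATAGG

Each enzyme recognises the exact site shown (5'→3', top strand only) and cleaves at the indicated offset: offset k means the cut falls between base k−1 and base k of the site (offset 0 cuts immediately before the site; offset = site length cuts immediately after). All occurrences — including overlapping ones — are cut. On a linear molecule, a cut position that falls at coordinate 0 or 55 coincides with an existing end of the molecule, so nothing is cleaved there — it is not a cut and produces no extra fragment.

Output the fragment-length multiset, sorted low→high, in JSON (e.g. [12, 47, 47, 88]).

[1,6,7,7,7,9,9,9]

Site scan:
  UxaIV GGAAA/2: at [15, 24, 39, 46] ⇒ [17, 26, 41, 48]
  OquX GTTGGTG/1: at [0, 7] ⇒ [1, 8]
  HnxIV AAGTCA/4: at [31] ⇒ [35]

All cut coordinates (distinct, sorted): [1, 8, 17, 26, 35, 41, 48]

Fragments:
  [0,1): 1 bp
  [1,8): 7 bp
  [8,17): 9 bp
  [17,26): 9 bp
  [26,35): 9 bp
  [35,41): 6 bp
  [41,48): 7 bp
  [48,55): 7 bp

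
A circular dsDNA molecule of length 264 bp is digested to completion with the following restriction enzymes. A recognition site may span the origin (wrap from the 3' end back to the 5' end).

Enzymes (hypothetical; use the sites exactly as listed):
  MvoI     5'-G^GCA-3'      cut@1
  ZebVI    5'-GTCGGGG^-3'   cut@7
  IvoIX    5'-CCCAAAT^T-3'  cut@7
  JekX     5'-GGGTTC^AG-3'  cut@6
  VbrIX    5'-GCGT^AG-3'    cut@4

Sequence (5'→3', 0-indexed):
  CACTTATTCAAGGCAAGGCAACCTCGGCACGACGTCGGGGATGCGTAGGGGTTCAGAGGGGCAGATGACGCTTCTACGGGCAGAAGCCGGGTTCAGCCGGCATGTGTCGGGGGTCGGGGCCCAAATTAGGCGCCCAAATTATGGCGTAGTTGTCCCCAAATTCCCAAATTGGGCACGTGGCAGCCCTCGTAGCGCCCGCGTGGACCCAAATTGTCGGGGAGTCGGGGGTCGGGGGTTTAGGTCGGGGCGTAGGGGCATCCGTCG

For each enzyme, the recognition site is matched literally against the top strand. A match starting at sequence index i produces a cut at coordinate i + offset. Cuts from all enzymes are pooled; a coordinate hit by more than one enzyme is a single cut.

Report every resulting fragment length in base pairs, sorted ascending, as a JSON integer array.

[3,3,4,5,5,6,6,7,7,7,7,8,8,8,8,8,9,13,13,13,14,14,15,19,22,32]

Site scan:
  MvoI (GGCA, off=1): starts [11, 16, 25, 59, 78, 98, 171, 178, 253] → cuts [12, 17, 26, 60, 79, 99, 172, 179, 254]
  ZebVI (GTCGGGG, off=7): starts [33, 105, 112, 212, 220, 227, 240] → cuts [40, 112, 119, 219, 227, 234, 247]
  IvoIX (CCCAAATT, off=7): starts [119, 132, 154, 162, 204] → cuts [126, 139, 161, 169, 211]
  JekX (GGGTTCAG, off=6): starts [48, 88] → cuts [54, 94]
  VbrIX (GCGTAG, off=4): starts [42, 143, 246] → cuts [46, 147, 250]

All cut coordinates (distinct, sorted): [12, 17, 26, 40, 46, 54, 60, 79, 94, 99, 112, 119, 126, 139, 147, 161, 169, 172, 179, 211, 219, 227, 234, 247, 250, 254]

Fragment lengths:
  12→17: 5 bp
  17→26: 9 bp
  26→40: 14 bp
  40→46: 6 bp
  46→54: 8 bp
  54→60: 6 bp
  60→79: 19 bp
  79→94: 15 bp
  94→99: 5 bp
  99→112: 13 bp
  112→119: 7 bp
  119→126: 7 bp
  126→139: 13 bp
  139→147: 8 bp
  147→161: 14 bp
  161→169: 8 bp
  169→172: 3 bp
  172→179: 7 bp
  179→211: 32 bp
  211→219: 8 bp
  219→227: 8 bp
  227→234: 7 bp
  234→247: 13 bp
  247→250: 3 bp
  250→254: 4 bp
  254→12 (wrap): 264-254+12 = 22 bp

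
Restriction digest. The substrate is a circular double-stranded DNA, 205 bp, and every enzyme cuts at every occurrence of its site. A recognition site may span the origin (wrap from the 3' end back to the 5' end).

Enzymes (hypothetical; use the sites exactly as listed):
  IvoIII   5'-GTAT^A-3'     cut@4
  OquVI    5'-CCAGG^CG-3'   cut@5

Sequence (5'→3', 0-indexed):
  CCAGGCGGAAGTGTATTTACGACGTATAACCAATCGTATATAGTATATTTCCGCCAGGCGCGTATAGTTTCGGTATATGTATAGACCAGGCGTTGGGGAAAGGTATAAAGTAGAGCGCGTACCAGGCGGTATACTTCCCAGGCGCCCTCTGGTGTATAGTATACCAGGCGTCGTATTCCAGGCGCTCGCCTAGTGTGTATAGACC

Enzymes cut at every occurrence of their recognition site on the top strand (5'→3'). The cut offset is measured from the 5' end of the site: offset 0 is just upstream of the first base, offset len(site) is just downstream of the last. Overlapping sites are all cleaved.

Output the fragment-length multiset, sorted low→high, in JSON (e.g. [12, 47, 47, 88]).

Per-enzyme occurrences:
  IvoIII GTATA/4: at [23, 35, 42, 61, 72, 78, 102, 128, 153, 158, 196] ⇒ [27, 39, 46, 65, 76, 82, 106, 132, 157, 162, 200]
  OquVI CCAGGCG/5: at [0, 53, 85, 121, 137, 163, 177] ⇒ [5, 58, 90, 126, 142, 168, 182]

Pooled cuts: [5, 27, 39, 46, 58, 65, 76, 82, 90, 106, 126, 132, 142, 157, 162, 168, 182, 200]

Fragment lengths:
  5→27: 22 bp
  27→39: 12 bp
  39→46: 7 bp
  46→58: 12 bp
  58→65: 7 bp
  65→76: 11 bp
  76→82: 6 bp
  82→90: 8 bp
  90→106: 16 bp
  106→126: 20 bp
  126→132: 6 bp
  132→142: 10 bp
  142→157: 15 bp
  157→162: 5 bp
  162→168: 6 bp
  168→182: 14 bp
  182→200: 18 bp
  200→5 (wrap): 205-200+5 = 10 bp

[5,6,6,6,7,7,8,10,10,11,12,12,14,15,16,18,20,22]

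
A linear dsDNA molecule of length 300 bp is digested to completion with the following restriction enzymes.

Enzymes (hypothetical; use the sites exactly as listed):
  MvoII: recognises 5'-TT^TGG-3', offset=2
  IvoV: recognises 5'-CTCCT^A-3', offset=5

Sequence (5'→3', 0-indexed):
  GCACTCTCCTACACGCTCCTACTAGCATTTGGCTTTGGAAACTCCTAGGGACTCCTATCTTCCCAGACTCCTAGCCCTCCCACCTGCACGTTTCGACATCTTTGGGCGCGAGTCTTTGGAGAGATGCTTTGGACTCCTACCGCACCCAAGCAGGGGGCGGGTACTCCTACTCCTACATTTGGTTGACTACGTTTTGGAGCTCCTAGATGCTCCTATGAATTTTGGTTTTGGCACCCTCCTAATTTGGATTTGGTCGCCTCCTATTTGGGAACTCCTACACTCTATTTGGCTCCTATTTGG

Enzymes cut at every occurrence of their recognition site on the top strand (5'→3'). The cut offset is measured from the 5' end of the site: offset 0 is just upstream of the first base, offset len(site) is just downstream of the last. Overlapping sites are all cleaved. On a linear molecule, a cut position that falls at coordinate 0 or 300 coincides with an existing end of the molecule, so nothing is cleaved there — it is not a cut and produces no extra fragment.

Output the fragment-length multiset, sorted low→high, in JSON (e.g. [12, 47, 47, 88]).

Per-enzyme occurrences:
  MvoII TTTGG/2: at [27, 33, 100, 114, 127, 177, 192, 220, 226, 242, 248, 263, 284, 295] ⇒ [29, 35, 102, 116, 129, 179, 194, 222, 228, 244, 250, 265, 286, 297]
  IvoV CTCCTA/5: at [5, 15, 41, 51, 67, 133, 163, 169, 199, 209, 235, 257, 271, 289] ⇒ [10, 20, 46, 56, 72, 138, 168, 174, 204, 214, 240, 262, 276, 294]

All cut coordinates (distinct, sorted): [10, 20, 29, 35, 46, 56, 72, 102, 116, 129, 138, 168, 174, 179, 194, 204, 214, 222, 228, 240, 244, 250, 262, 265, 276, 286, 294, 297]

Fragments:
  [0,10): 10 bp
  [10,20): 10 bp
  [20,29): 9 bp
  [29,35): 6 bp
  [35,46): 11 bp
  [46,56): 10 bp
  [56,72): 16 bp
  [72,102): 30 bp
  [102,116): 14 bp
  [116,129): 13 bp
  [129,138): 9 bp
  [138,168): 30 bp
  [168,174): 6 bp
  [174,179): 5 bp
  [179,194): 15 bp
  [194,204): 10 bp
  [204,214): 10 bp
  [214,222): 8 bp
  [222,228): 6 bp
  [228,240): 12 bp
  [240,244): 4 bp
  [244,250): 6 bp
  [250,262): 12 bp
  [262,265): 3 bp
  [265,276): 11 bp
  [276,286): 10 bp
  [286,294): 8 bp
  [294,297): 3 bp
  [297,300): 3 bp

[3,3,3,4,5,6,6,6,6,8,8,9,9,10,10,10,10,10,10,11,11,12,12,13,14,15,16,30,30]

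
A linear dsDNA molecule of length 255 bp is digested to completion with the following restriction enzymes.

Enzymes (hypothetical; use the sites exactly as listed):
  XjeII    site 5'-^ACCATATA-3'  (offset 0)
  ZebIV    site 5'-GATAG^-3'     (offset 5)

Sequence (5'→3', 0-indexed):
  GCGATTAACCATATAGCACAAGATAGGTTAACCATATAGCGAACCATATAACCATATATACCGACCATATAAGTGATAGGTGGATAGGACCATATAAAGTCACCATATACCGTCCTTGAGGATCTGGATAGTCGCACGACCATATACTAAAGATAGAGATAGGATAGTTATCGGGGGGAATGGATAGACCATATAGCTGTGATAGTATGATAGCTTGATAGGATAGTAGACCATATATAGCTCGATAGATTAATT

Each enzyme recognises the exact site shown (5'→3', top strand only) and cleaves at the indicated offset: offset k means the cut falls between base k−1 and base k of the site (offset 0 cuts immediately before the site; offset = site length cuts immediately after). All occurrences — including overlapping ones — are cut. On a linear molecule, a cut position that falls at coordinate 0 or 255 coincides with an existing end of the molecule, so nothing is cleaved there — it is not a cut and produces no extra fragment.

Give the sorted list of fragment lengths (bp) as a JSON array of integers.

Site scan:
  XjeII (ACCATATA, off=0): starts [7, 30, 42, 50, 63, 88, 101, 138, 187, 229] → cuts [7, 30, 42, 50, 63, 88, 101, 138, 187, 229]
  ZebIV (GATAG, off=5): starts [21, 74, 82, 126, 151, 157, 162, 182, 200, 208, 216, 221, 243] → cuts [26, 79, 87, 131, 156, 162, 167, 187, 205, 213, 221, 226, 248]

All cut coordinates (distinct, sorted): [7, 26, 30, 42, 50, 63, 79, 87, 88, 101, 131, 138, 156, 162, 167, 187, 205, 213, 221, 226, 229, 248]

Fragment lengths:
  [0,7): 7 bp
  [7,26): 19 bp
  [26,30): 4 bp
  [30,42): 12 bp
  [42,50): 8 bp
  [50,63): 13 bp
  [63,79): 16 bp
  [79,87): 8 bp
  [87,88): 1 bp
  [88,101): 13 bp
  [101,131): 30 bp
  [131,138): 7 bp
  [138,156): 18 bp
  [156,162): 6 bp
  [162,167): 5 bp
  [167,187): 20 bp
  [187,205): 18 bp
  [205,213): 8 bp
  [213,221): 8 bp
  [221,226): 5 bp
  [226,229): 3 bp
  [229,248): 19 bp
  [248,255): 7 bp

[1,3,4,5,5,6,7,7,7,8,8,8,8,12,13,13,16,18,18,19,19,20,30]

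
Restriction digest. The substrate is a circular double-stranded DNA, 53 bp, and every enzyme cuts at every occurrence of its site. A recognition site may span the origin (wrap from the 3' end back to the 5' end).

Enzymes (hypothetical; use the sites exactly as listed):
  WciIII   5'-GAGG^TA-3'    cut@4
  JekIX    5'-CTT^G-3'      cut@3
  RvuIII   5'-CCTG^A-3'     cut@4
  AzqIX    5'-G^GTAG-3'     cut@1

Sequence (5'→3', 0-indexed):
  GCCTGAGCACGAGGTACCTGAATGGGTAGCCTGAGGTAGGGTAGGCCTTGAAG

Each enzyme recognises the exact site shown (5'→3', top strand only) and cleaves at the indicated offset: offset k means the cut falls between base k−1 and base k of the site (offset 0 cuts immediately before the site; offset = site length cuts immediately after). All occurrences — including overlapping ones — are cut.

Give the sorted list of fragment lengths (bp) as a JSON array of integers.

[1,2,4,5,6,8,9,9,9]

Site scan:
  WciIII GAGGTA/4: at [10, 32] ⇒ [14, 36]
  JekIX CTTG/3: at [46] ⇒ [49]
  RvuIII CCTGA/4: at [1, 16, 29] ⇒ [5, 20, 33]
  AzqIX GGTAG/1: at [24, 34, 39] ⇒ [25, 35, 40]

All cut coordinates (distinct, sorted): [5, 14, 20, 25, 33, 35, 36, 40, 49]

Fragments:
  5→14: 9 bp
  14→20: 6 bp
  20→25: 5 bp
  25→33: 8 bp
  33→35: 2 bp
  35→36: 1 bp
  36→40: 4 bp
  40→49: 9 bp
  49→5 (wrap): 53-49+5 = 9 bp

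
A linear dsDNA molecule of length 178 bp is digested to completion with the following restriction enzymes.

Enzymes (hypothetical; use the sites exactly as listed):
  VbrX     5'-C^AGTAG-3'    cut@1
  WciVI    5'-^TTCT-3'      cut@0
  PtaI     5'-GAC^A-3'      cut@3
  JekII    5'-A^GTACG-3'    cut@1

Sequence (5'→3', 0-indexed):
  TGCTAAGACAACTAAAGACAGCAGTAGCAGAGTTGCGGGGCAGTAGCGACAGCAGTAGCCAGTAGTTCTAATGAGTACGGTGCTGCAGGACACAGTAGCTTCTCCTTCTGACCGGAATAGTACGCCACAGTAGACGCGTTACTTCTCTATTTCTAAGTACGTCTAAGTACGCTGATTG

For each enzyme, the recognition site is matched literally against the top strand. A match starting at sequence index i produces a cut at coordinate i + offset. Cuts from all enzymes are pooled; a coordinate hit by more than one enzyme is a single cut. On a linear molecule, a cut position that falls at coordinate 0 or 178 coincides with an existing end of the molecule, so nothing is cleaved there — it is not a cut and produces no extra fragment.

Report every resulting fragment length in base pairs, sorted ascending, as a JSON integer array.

[2,3,3,5,6,6,6,7,8,9,9,9,9,10,10,12,14,14,17,19]

Per-enzyme occurrences:
  VbrX (CAGTAG, off=1): starts [21, 40, 52, 59, 92, 127] → cuts [22, 41, 53, 60, 93, 128]
  WciVI (TTCT, off=0): starts [65, 99, 105, 142, 150] → cuts [65, 99, 105, 142, 150]
  PtaI (GACA, off=3): starts [6, 16, 47, 88] → cuts [9, 19, 50, 91]
  JekII (AGTACG, off=1): starts [73, 118, 155, 165] → cuts [74, 119, 156, 166]

All cut coordinates (distinct, sorted): [9, 19, 22, 41, 50, 53, 60, 65, 74, 91, 93, 99, 105, 119, 128, 142, 150, 156, 166]

Fragment lengths:
  [0,9): 9 bp
  [9,19): 10 bp
  [19,22): 3 bp
  [22,41): 19 bp
  [41,50): 9 bp
  [50,53): 3 bp
  [53,60): 7 bp
  [60,65): 5 bp
  [65,74): 9 bp
  [74,91): 17 bp
  [91,93): 2 bp
  [93,99): 6 bp
  [99,105): 6 bp
  [105,119): 14 bp
  [119,128): 9 bp
  [128,142): 14 bp
  [142,150): 8 bp
  [150,156): 6 bp
  [156,166): 10 bp
  [166,178): 12 bp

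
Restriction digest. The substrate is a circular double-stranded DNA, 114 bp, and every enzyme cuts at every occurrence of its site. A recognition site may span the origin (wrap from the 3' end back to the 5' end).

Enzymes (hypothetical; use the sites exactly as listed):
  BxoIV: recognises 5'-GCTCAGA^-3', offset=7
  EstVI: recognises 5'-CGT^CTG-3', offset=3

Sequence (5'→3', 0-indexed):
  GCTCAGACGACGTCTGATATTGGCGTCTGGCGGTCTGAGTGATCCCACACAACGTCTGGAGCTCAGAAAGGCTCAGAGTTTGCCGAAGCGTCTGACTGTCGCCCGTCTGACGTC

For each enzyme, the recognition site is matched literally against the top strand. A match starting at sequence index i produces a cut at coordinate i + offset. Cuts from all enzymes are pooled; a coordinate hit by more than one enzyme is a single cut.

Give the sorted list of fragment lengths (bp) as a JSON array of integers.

[6,10,12,13,14,15,15,29]

Per-enzyme occurrences:
  BxoIV GCTCAGA/7: at [0, 60, 70] ⇒ [7, 67, 77]
  EstVI CGTCTG/3: at [10, 23, 52, 88, 103] ⇒ [13, 26, 55, 91, 106]

All cut coordinates (distinct, sorted): [7, 13, 26, 55, 67, 77, 91, 106]

Fragment lengths:
  7→13: 6 bp
  13→26: 13 bp
  26→55: 29 bp
  55→67: 12 bp
  67→77: 10 bp
  77→91: 14 bp
  91→106: 15 bp
  106→7 (wrap): 114-106+7 = 15 bp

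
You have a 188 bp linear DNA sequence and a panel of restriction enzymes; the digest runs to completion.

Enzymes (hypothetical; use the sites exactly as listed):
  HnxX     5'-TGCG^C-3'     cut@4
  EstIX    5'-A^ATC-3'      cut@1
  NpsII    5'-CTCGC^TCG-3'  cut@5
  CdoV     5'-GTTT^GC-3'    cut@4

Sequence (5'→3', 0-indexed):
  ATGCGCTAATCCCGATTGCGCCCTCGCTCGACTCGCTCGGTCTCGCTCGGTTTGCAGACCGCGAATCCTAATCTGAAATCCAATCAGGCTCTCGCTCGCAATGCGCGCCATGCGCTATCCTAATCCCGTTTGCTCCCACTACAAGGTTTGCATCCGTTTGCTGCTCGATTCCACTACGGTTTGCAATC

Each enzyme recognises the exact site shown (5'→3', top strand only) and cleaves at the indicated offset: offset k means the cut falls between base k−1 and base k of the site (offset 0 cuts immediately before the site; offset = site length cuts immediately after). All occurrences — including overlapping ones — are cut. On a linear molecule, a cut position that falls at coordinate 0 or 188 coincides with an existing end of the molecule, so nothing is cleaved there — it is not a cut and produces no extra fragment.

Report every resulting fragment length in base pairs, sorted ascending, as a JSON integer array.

[3,3,3,5,5,6,7,7,7,8,9,9,9,10,10,10,11,12,13,18,23]

Site scan:
  HnxX (TGCGC, off=4): starts [1, 16, 101, 110] → cuts [5, 20, 105, 114]
  EstIX (AATC, off=1): starts [7, 63, 69, 76, 81, 121, 184] → cuts [8, 64, 70, 77, 82, 122, 185]
  NpsII (CTCGCTCG, off=5): starts [22, 31, 41, 90] → cuts [27, 36, 46, 95]
  CdoV (GTTTGC, off=4): starts [49, 127, 145, 155, 178] → cuts [53, 131, 149, 159, 182]

Pooled cuts: [5, 8, 20, 27, 36, 46, 53, 64, 70, 77, 82, 95, 105, 114, 122, 131, 149, 159, 182, 185]

Fragments:
  [0,5): 5 bp
  [5,8): 3 bp
  [8,20): 12 bp
  [20,27): 7 bp
  [27,36): 9 bp
  [36,46): 10 bp
  [46,53): 7 bp
  [53,64): 11 bp
  [64,70): 6 bp
  [70,77): 7 bp
  [77,82): 5 bp
  [82,95): 13 bp
  [95,105): 10 bp
  [105,114): 9 bp
  [114,122): 8 bp
  [122,131): 9 bp
  [131,149): 18 bp
  [149,159): 10 bp
  [159,182): 23 bp
  [182,185): 3 bp
  [185,188): 3 bp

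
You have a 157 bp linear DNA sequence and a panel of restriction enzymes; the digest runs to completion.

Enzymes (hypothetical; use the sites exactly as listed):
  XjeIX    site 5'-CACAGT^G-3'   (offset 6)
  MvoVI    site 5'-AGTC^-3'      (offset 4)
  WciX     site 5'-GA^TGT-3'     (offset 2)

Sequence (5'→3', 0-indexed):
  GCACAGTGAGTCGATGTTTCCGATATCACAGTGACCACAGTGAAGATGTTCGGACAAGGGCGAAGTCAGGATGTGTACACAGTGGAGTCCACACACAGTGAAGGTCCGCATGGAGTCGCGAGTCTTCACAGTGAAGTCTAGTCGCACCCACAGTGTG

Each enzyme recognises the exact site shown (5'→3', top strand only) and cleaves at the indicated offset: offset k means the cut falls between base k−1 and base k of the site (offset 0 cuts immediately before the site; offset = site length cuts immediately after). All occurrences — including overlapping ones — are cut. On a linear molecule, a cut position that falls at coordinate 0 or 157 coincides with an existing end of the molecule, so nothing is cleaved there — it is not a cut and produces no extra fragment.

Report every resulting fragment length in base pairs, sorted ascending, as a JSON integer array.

Site scan:
  XjeIX (CACAGTG, off=6): starts [1, 26, 35, 77, 93, 126, 148] → cuts [7, 32, 41, 83, 99, 132, 154]
  MvoVI (AGTC, off=4): starts [8, 63, 85, 113, 120, 134, 139] → cuts [12, 67, 89, 117, 124, 138, 143]
  WciX (GATGT, off=2): starts [12, 44, 69] → cuts [14, 46, 71]

All cut coordinates (distinct, sorted): [7, 12, 14, 32, 41, 46, 67, 71, 83, 89, 99, 117, 124, 132, 138, 143, 154]

Fragments:
  [0,7): 7 bp
  [7,12): 5 bp
  [12,14): 2 bp
  [14,32): 18 bp
  [32,41): 9 bp
  [41,46): 5 bp
  [46,67): 21 bp
  [67,71): 4 bp
  [71,83): 12 bp
  [83,89): 6 bp
  [89,99): 10 bp
  [99,117): 18 bp
  [117,124): 7 bp
  [124,132): 8 bp
  [132,138): 6 bp
  [138,143): 5 bp
  [143,154): 11 bp
  [154,157): 3 bp

[2,3,4,5,5,5,6,6,7,7,8,9,10,11,12,18,18,21]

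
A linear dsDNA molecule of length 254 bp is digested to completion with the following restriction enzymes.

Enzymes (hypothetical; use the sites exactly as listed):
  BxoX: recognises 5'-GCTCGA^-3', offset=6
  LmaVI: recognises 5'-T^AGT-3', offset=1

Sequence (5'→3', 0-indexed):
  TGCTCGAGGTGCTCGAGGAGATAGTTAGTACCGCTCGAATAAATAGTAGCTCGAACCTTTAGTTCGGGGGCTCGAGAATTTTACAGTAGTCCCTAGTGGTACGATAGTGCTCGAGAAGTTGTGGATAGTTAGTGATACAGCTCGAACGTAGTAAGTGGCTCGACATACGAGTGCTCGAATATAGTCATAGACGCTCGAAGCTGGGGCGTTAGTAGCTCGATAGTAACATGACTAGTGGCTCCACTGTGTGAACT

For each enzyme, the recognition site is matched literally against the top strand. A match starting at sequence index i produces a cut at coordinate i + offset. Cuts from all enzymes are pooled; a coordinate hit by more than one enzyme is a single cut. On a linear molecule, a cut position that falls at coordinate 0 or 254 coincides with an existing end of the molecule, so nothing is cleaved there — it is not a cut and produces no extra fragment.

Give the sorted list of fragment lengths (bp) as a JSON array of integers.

[1,4,4,4,4,6,6,6,7,7,9,9,10,10,11,12,12,12,12,12,14,15,15,15,16,21]

Scan for sites:
  BxoX (GCTCGA, off=6): starts [1, 10, 32, 48, 69, 108, 139, 157, 172, 192, 214] → cuts [7, 16, 38, 54, 75, 114, 145, 163, 178, 198, 220]
  LmaVI (TAGT, off=1): starts [21, 25, 43, 59, 86, 93, 104, 125, 129, 148, 181, 209, 220, 232] → cuts [22, 26, 44, 60, 87, 94, 105, 126, 130, 149, 182, 210, 221, 233]

Pooled cuts: [7, 16, 22, 26, 38, 44, 54, 60, 75, 87, 94, 105, 114, 126, 130, 145, 149, 163, 178, 182, 198, 210, 220, 221, 233]

Fragments:
  [0,7): 7 bp
  [7,16): 9 bp
  [16,22): 6 bp
  [22,26): 4 bp
  [26,38): 12 bp
  [38,44): 6 bp
  [44,54): 10 bp
  [54,60): 6 bp
  [60,75): 15 bp
  [75,87): 12 bp
  [87,94): 7 bp
  [94,105): 11 bp
  [105,114): 9 bp
  [114,126): 12 bp
  [126,130): 4 bp
  [130,145): 15 bp
  [145,149): 4 bp
  [149,163): 14 bp
  [163,178): 15 bp
  [178,182): 4 bp
  [182,198): 16 bp
  [198,210): 12 bp
  [210,220): 10 bp
  [220,221): 1 bp
  [221,233): 12 bp
  [233,254): 21 bp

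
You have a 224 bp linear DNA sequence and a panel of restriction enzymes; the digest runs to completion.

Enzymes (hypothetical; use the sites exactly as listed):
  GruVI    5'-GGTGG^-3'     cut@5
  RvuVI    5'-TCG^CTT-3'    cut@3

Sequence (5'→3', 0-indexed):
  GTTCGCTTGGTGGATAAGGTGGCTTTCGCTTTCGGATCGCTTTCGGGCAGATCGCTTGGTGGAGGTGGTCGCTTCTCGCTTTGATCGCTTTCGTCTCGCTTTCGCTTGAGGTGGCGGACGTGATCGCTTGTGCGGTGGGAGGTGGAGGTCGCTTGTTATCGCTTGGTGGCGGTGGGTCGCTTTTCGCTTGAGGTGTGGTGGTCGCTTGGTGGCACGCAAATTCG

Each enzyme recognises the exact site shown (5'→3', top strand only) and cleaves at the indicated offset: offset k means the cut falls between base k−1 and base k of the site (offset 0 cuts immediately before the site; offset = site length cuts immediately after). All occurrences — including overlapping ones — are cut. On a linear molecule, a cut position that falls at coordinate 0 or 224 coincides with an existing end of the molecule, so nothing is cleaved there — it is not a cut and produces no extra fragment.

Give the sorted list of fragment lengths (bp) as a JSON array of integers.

[3,3,4,5,6,6,6,6,6,7,7,7,8,8,8,8,9,9,10,10,11,11,12,12,12,15,15]

Per-enzyme occurrences:
  GruVI (GGTGG, off=5): starts [8, 17, 57, 63, 109, 133, 140, 164, 170, 196, 207] → cuts [13, 22, 62, 68, 114, 138, 145, 169, 175, 201, 212]
  RvuVI (TCGCTT, off=3): starts [2, 25, 36, 51, 68, 75, 84, 95, 101, 123, 148, 158, 176, 183, 201] → cuts [5, 28, 39, 54, 71, 78, 87, 98, 104, 126, 151, 161, 179, 186, 204]

Pooled cuts: [5, 13, 22, 28, 39, 54, 62, 68, 71, 78, 87, 98, 104, 114, 126, 138, 145, 151, 161, 169, 175, 179, 186, 201, 204, 212]

Fragment lengths:
  [0,5): 5 bp
  [5,13): 8 bp
  [13,22): 9 bp
  [22,28): 6 bp
  [28,39): 11 bp
  [39,54): 15 bp
  [54,62): 8 bp
  [62,68): 6 bp
  [68,71): 3 bp
  [71,78): 7 bp
  [78,87): 9 bp
  [87,98): 11 bp
  [98,104): 6 bp
  [104,114): 10 bp
  [114,126): 12 bp
  [126,138): 12 bp
  [138,145): 7 bp
  [145,151): 6 bp
  [151,161): 10 bp
  [161,169): 8 bp
  [169,175): 6 bp
  [175,179): 4 bp
  [179,186): 7 bp
  [186,201): 15 bp
  [201,204): 3 bp
  [204,212): 8 bp
  [212,224): 12 bp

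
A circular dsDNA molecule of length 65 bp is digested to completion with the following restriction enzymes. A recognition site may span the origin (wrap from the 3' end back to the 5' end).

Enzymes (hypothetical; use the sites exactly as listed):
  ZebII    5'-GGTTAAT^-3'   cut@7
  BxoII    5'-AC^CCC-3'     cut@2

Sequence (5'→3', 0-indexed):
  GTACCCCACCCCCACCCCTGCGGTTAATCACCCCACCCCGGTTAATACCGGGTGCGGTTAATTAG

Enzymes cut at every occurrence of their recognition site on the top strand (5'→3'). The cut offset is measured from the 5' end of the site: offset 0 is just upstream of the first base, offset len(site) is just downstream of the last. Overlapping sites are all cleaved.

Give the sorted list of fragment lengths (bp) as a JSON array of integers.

[3,5,5,6,7,10,13,16]

Per-enzyme occurrences:
  ZebII GGTTAAT/7: at [21, 39, 55] ⇒ [28, 46, 62]
  BxoII ACCCC/2: at [2, 7, 13, 29, 34] ⇒ [4, 9, 15, 31, 36]

Pooled cuts: [4, 9, 15, 28, 31, 36, 46, 62]

Fragment lengths:
  4→9: 5 bp
  9→15: 6 bp
  15→28: 13 bp
  28→31: 3 bp
  31→36: 5 bp
  36→46: 10 bp
  46→62: 16 bp
  62→4 (wrap): 65-62+4 = 7 bp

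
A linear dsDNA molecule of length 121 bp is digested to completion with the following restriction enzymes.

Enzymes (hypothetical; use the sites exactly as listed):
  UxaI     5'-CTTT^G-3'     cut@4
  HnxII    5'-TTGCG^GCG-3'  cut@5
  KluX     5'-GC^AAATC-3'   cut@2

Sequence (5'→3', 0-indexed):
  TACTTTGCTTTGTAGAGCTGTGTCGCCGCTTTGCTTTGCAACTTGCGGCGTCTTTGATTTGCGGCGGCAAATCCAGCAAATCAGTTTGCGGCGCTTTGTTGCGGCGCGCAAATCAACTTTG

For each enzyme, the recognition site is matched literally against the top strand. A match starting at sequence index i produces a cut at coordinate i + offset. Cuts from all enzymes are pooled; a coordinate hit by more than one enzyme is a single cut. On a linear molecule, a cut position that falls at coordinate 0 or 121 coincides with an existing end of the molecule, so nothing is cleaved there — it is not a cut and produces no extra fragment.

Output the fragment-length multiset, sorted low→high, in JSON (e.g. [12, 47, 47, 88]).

Scan for sites:
  UxaI CTTTG/4: at [2, 7, 28, 33, 51, 93, 116] ⇒ [6, 11, 32, 37, 55, 97, 120]
  HnxII TTGCGGCG/5: at [42, 58, 85, 98] ⇒ [47, 63, 90, 103]
  KluX GCAAATC/2: at [66, 75, 107] ⇒ [68, 77, 109]

All cut coordinates (distinct, sorted): [6, 11, 32, 37, 47, 55, 63, 68, 77, 90, 97, 103, 109, 120]

Fragment lengths:
  [0,6): 6 bp
  [6,11): 5 bp
  [11,32): 21 bp
  [32,37): 5 bp
  [37,47): 10 bp
  [47,55): 8 bp
  [55,63): 8 bp
  [63,68): 5 bp
  [68,77): 9 bp
  [77,90): 13 bp
  [90,97): 7 bp
  [97,103): 6 bp
  [103,109): 6 bp
  [109,120): 11 bp
  [120,121): 1 bp

[1,5,5,5,6,6,6,7,8,8,9,10,11,13,21]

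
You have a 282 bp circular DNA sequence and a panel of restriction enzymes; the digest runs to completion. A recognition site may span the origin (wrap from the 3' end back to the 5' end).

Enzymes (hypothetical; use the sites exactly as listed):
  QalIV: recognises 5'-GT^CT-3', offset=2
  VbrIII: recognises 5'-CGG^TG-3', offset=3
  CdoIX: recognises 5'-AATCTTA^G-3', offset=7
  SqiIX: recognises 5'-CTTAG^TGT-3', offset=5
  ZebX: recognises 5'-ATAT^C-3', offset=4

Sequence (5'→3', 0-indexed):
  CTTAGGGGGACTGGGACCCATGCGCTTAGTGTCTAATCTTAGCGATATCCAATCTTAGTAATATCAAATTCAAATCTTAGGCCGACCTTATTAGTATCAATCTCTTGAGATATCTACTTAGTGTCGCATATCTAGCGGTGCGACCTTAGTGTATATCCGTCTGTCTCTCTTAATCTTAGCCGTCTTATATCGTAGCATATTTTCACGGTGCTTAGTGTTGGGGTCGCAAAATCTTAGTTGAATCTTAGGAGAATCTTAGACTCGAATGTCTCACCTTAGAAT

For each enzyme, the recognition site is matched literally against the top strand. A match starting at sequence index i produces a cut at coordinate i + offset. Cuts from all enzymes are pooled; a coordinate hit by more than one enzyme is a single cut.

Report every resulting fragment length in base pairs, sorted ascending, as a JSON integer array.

Per-enzyme occurrences:
  QalIV (GTCT, off=2): starts [30, 158, 162, 181, 267] → cuts [32, 160, 164, 183, 269]
  VbrIII (CGGTG, off=3): starts [135, 205] → cuts [138, 208]
  CdoIX (AATCTTAG, off=7): starts [34, 50, 72, 171, 229, 240, 251, 279] → cuts [4, 41, 57, 79, 178, 236, 247, 258]
  SqiIX (CTTAGTGT, off=5): starts [24, 116, 144, 210] → cuts [29, 121, 149, 215]
  ZebX (ATATC, off=4): starts [44, 60, 109, 127, 152, 186] → cuts [48, 64, 113, 131, 156, 190]

All cut coordinates (distinct, sorted): [4, 29, 32, 41, 48, 57, 64, 79, 113, 121, 131, 138, 149, 156, 160, 164, 178, 183, 190, 208, 215, 236, 247, 258, 269]

Fragment lengths:
  4→29: 25 bp
  29→32: 3 bp
  32→41: 9 bp
  41→48: 7 bp
  48→57: 9 bp
  57→64: 7 bp
  64→79: 15 bp
  79→113: 34 bp
  113→121: 8 bp
  121→131: 10 bp
  131→138: 7 bp
  138→149: 11 bp
  149→156: 7 bp
  156→160: 4 bp
  160→164: 4 bp
  164→178: 14 bp
  178→183: 5 bp
  183→190: 7 bp
  190→208: 18 bp
  208→215: 7 bp
  215→236: 21 bp
  236→247: 11 bp
  247→258: 11 bp
  258→269: 11 bp
  269→4 (wrap): 282-269+4 = 17 bp

[3,4,4,5,7,7,7,7,7,7,8,9,9,10,11,11,11,11,14,15,17,18,21,25,34]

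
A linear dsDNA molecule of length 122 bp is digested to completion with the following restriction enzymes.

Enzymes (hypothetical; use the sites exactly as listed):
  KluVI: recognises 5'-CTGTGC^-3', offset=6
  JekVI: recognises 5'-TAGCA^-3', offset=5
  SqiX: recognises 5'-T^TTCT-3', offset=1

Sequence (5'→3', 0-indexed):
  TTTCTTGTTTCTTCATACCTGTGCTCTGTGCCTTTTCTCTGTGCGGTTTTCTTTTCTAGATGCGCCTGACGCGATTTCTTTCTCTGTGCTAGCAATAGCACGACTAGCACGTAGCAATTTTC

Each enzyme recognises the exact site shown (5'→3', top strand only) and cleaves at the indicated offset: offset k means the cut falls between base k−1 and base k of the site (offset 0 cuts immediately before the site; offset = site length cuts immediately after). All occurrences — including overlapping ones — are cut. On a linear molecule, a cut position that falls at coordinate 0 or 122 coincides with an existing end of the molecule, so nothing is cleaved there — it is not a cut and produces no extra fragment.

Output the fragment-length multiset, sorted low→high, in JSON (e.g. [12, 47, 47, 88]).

[1,3,4,4,5,5,6,6,7,7,7,9,10,10,16,22]

Per-enzyme occurrences:
  KluVI (CTGTGC, off=6): starts [18, 25, 38, 83] → cuts [24, 31, 44, 89]
  JekVI (TAGCA, off=5): starts [89, 95, 104, 111] → cuts [94, 100, 109, 116]
  SqiX (TTTCT, off=1): starts [0, 7, 33, 47, 52, 74, 78] → cuts [1, 8, 34, 48, 53, 75, 79]

All cut coordinates (distinct, sorted): [1, 8, 24, 31, 34, 44, 48, 53, 75, 79, 89, 94, 100, 109, 116]

Fragments:
  [0,1): 1 bp
  [1,8): 7 bp
  [8,24): 16 bp
  [24,31): 7 bp
  [31,34): 3 bp
  [34,44): 10 bp
  [44,48): 4 bp
  [48,53): 5 bp
  [53,75): 22 bp
  [75,79): 4 bp
  [79,89): 10 bp
  [89,94): 5 bp
  [94,100): 6 bp
  [100,109): 9 bp
  [109,116): 7 bp
  [116,122): 6 bp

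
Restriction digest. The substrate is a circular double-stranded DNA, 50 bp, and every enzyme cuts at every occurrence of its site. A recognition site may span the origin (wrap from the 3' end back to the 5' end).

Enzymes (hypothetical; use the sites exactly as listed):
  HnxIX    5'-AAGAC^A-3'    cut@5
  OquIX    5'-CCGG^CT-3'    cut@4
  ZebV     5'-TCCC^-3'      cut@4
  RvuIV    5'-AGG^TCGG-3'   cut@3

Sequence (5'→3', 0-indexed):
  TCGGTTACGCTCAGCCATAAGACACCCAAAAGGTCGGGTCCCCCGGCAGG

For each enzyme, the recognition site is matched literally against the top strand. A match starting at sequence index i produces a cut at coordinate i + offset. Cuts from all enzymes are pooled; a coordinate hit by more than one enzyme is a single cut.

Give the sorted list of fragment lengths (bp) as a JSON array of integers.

[8,9,10,23]

Per-enzyme occurrences:
  HnxIX AAGACA/5: at [18] ⇒ [23]
  OquIX (CCGGCT, off=4): no sites
  ZebV TCCC/4: at [38] ⇒ [42]
  RvuIV AGGTCGG/3: at [30, 47] ⇒ [0, 33]

Pooled cuts: [0, 23, 33, 42]

Fragments:
  0→23: 23 bp
  23→33: 10 bp
  33→42: 9 bp
  42→0 (wrap): 50-42+0 = 8 bp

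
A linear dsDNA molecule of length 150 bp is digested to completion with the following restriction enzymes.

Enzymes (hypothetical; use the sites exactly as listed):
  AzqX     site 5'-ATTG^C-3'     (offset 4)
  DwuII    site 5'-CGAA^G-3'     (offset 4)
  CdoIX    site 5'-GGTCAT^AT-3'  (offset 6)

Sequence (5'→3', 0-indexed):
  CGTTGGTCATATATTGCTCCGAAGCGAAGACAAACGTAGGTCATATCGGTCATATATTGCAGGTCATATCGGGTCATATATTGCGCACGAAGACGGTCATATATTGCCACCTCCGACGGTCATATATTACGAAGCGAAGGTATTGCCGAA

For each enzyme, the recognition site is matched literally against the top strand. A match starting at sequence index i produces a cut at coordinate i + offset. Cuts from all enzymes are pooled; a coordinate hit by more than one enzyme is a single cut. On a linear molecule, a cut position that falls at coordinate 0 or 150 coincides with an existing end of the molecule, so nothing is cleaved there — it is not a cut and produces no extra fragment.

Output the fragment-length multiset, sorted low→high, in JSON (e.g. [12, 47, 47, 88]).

Scan for sites:
  AzqX (ATTGC, off=4): starts [12, 55, 79, 102, 141] → cuts [16, 59, 83, 106, 145]
  DwuII (CGAAG, off=4): starts [19, 24, 87, 129, 134] → cuts [23, 28, 91, 133, 138]
  CdoIX (GGTCATAT, off=6): starts [4, 38, 47, 61, 71, 94, 117] → cuts [10, 44, 53, 67, 77, 100, 123]

All cut coordinates (distinct, sorted): [10, 16, 23, 28, 44, 53, 59, 67, 77, 83, 91, 100, 106, 123, 133, 138, 145]

Fragment lengths:
  [0,10): 10 bp
  [10,16): 6 bp
  [16,23): 7 bp
  [23,28): 5 bp
  [28,44): 16 bp
  [44,53): 9 bp
  [53,59): 6 bp
  [59,67): 8 bp
  [67,77): 10 bp
  [77,83): 6 bp
  [83,91): 8 bp
  [91,100): 9 bp
  [100,106): 6 bp
  [106,123): 17 bp
  [123,133): 10 bp
  [133,138): 5 bp
  [138,145): 7 bp
  [145,150): 5 bp

[5,5,5,6,6,6,6,7,7,8,8,9,9,10,10,10,16,17]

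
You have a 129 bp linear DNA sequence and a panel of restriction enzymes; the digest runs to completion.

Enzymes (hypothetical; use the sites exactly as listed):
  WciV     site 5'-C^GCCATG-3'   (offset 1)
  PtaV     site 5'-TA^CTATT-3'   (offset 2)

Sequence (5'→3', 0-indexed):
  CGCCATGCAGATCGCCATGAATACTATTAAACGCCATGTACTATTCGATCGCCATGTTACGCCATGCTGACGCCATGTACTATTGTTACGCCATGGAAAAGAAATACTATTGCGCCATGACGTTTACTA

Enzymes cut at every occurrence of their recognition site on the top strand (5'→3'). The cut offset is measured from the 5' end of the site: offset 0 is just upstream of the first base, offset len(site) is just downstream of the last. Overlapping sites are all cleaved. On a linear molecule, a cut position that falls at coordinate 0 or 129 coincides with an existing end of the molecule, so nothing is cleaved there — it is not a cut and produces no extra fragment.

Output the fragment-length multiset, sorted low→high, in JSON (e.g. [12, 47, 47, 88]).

Site scan:
  WciV (CGCCATG, off=1): starts [0, 12, 31, 49, 59, 70, 88, 112] → cuts [1, 13, 32, 50, 60, 71, 89, 113]
  PtaV (TACTATT, off=2): starts [21, 38, 77, 104] → cuts [23, 40, 79, 106]

All cut coordinates (distinct, sorted): [1, 13, 23, 32, 40, 50, 60, 71, 79, 89, 106, 113]

Fragments:
  [0,1): 1 bp
  [1,13): 12 bp
  [13,23): 10 bp
  [23,32): 9 bp
  [32,40): 8 bp
  [40,50): 10 bp
  [50,60): 10 bp
  [60,71): 11 bp
  [71,79): 8 bp
  [79,89): 10 bp
  [89,106): 17 bp
  [106,113): 7 bp
  [113,129): 16 bp

[1,7,8,8,9,10,10,10,10,11,12,16,17]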